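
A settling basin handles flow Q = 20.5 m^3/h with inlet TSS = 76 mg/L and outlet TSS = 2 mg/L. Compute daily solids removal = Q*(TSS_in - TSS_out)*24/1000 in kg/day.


Concentration drop: TSS_in - TSS_out = 76 - 2 = 74 mg/L
Hourly solids removed = Q * dTSS = 20.5 m^3/h * 74 mg/L = 1517 g/h  (m^3/h * mg/L = g/h)
Daily solids removed = 1517 * 24 = 36408 g/day
Convert g to kg: 36408 / 1000 = 36.408 kg/day

36.408 kg/day


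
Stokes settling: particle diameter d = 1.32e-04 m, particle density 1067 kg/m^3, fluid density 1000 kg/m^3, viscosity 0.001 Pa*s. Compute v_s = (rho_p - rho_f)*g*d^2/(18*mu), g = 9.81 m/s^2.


Density difference: rho_p - rho_f = 1067 - 1000 = 67 kg/m^3
d^2 = (1.32e-04)^2 = 1.7424e-08 m^2
Numerator = (rho_p - rho_f) * g * d^2 = 67 * 9.81 * 1.7424e-08 = 1.1452272e-05
Denominator = 18 * mu = 18 * 0.001 = 0.018
v_s = 1.1452272e-05 / 0.018 = 6.36237e-04 m/s
Check: Re = rho_f * v_s * d / mu = 1000 * 6.36237e-04 * 1.32e-04 / 0.001 = 0.084 < 1, so Stokes' law applies.

6.36237e-04 m/s


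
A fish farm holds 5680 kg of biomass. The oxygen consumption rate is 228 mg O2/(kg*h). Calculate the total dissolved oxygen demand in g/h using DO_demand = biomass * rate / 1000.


Total O2 consumption (mg/h) = 5680 kg * 228 mg/(kg*h) = 1295040 mg/h
Convert to g/h: 1295040 / 1000 = 1295.04 g/h

1295.04 g/h


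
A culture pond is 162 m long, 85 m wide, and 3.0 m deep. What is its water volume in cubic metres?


Base area = L * W = 162 * 85 = 13770 m^2
Volume = area * depth = 13770 * 3.0 = 41310 m^3

41310 m^3


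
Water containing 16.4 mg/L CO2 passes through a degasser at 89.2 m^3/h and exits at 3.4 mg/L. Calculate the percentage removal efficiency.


CO2_out / CO2_in = 3.4 / 16.4 = 0.20731707
Fraction remaining = 0.20731707
efficiency = (1 - 0.20731707) * 100 = 79.2683 %

79.2683 %


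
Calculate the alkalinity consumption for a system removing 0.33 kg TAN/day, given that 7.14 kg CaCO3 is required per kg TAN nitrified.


Alkalinity factor: 7.14 kg CaCO3 consumed per kg TAN nitrified
alk = 0.33 kg TAN * 7.14 = 2.3562 kg CaCO3/day

2.3562 kg CaCO3/day


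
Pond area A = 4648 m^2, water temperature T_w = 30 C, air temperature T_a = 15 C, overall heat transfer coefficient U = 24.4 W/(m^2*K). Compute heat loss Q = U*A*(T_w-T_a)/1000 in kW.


Temperature difference dT = 30 - 15 = 15 K
Heat loss (W) = U * A * dT = 24.4 * 4648 * 15 = 1701168 W
Convert to kW: 1701168 / 1000 = 1701.168 kW

1701.168 kW


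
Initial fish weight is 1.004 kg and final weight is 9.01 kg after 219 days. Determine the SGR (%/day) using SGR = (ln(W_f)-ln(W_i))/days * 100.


ln(W_f) = ln(9.01) = 2.1983351
ln(W_i) = ln(1.004) = 0.0039920213
ln(W_f) - ln(W_i) = 2.1983351 - 0.0039920213 = 2.1943431
SGR = 2.1943431 / 219 * 100 = 1.00198 %/day

1.00198 %/day


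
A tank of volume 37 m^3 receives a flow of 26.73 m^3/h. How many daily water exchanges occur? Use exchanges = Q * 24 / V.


Daily flow volume = 26.73 m^3/h * 24 h = 641.52 m^3/day
Exchanges = daily flow / tank volume = 641.52 / 37 = 17.3384 exchanges/day

17.3384 exchanges/day


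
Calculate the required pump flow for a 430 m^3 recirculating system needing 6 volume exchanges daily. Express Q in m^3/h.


Daily recirculation volume = 430 m^3 * 6 = 2580 m^3/day
Flow rate Q = daily volume / 24 h = 2580 / 24 = 107.5 m^3/h

107.5 m^3/h


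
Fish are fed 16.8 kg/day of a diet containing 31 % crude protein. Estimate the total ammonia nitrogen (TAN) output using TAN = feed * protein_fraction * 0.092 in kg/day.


Protein in feed = 16.8 * 31/100 = 5.208 kg/day
TAN = protein * 0.092 = 5.208 * 0.092 = 0.479136 kg/day

0.479136 kg/day


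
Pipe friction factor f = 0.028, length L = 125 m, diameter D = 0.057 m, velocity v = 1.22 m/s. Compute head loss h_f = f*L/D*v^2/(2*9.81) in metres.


v^2 = 1.22^2 = 1.4884 m^2/s^2
L/D = 125/0.057 = 2192.9825
h_f = f*(L/D)*v^2/(2g) = 0.028 * 2192.9825 * 1.4884 / 19.62 = 4.65815 m

4.65815 m


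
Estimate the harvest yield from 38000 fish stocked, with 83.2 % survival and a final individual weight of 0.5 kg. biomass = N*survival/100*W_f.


Survivors = 38000 * 83.2/100 = 31616 fish
Harvest biomass = survivors * W_f = 31616 * 0.5 = 15808 kg

15808 kg


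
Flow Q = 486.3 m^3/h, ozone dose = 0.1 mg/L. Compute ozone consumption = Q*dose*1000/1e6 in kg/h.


O3 demand (mg/h) = Q * dose * 1000 = 486.3 * 0.1 * 1000 = 48630 mg/h
Convert mg to kg: 48630 / 1e6 = 0.04863 kg/h

0.04863 kg/h


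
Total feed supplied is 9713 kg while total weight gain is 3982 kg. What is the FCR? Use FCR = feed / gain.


FCR = feed consumed / weight gained
FCR = 9713 kg / 3982 kg = 2.43923

2.43923


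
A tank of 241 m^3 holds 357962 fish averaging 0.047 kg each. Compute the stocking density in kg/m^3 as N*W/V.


Total biomass = 357962 fish * 0.047 kg = 16824.214 kg
Density = total biomass / volume = 16824.214 / 241 = 69.81 kg/m^3

69.81 kg/m^3


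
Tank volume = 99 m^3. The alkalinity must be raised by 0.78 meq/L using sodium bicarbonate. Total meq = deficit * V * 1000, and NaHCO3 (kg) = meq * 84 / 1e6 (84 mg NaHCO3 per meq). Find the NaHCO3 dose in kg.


Tank volume in L = 99 m^3 * 1000 = 99000 L
Total meq required = 0.78 meq/L * 99000 L = 77220 meq
NaHCO3 mass = 77220 meq * 84 mg/meq / 1e6 = 6.48648 kg

6.48648 kg


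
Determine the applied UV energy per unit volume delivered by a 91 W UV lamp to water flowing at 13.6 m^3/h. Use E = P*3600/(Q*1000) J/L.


Energy delivered per hour = 91 W * 3600 s = 327600 J/h
Volume treated per hour = 13.6 m^3/h * 1000 = 13600 L/h
dose = 327600 / 13600 = 24.0882 J/L

24.0882 J/L


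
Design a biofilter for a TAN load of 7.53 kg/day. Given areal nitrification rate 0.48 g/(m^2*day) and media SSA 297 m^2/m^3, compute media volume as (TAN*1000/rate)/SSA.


A = 7.53*1000 / 0.48 = 15687.5 m^2
V = 15687.5 / 297 = 52.8199

52.8199 m^3


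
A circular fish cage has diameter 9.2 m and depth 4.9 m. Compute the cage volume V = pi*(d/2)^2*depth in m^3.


r = d/2 = 9.2/2 = 4.6 m
Base area = pi*r^2 = pi*4.6^2 = 66.476101 m^2
Volume = 66.476101 * 4.9 = 325.733 m^3

325.733 m^3


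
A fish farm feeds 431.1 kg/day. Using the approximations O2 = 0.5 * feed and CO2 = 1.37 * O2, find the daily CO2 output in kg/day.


O2 = 431.1 * 0.5 = 215.55
CO2 = 215.55 * 1.37 = 295.3035

295.3035 kg/day


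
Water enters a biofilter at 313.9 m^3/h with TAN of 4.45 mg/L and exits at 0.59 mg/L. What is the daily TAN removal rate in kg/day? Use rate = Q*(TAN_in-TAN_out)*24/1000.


Concentration drop: TAN_in - TAN_out = 4.45 - 0.59 = 3.86 mg/L
Hourly TAN removed = Q * dTAN = 313.9 m^3/h * 3.86 mg/L = 1211.654 g/h  (m^3/h * mg/L = g/h)
Daily TAN removed = 1211.654 * 24 = 29079.696 g/day
Convert to kg/day: 29079.696 / 1000 = 29.079696 kg/day

29.079696 kg/day


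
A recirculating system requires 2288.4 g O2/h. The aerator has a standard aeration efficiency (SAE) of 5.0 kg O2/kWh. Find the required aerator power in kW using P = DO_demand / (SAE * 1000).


SAE in g O2/kWh = 5.0 * 1000 = 5000 g/kWh
P = DO_demand / SAE_g = 2288.4 / 5000 = 0.45768 kW

0.45768 kW


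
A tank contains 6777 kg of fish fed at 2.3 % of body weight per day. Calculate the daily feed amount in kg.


Feeding rate fraction = 2.3% / 100 = 0.023
Daily feed = 6777 kg * 0.023 = 155.871 kg/day

155.871 kg/day


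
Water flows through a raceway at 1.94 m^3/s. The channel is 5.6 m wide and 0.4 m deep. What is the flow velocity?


Cross-sectional area = W * d = 5.6 * 0.4 = 2.24 m^2
Velocity = Q / A = 1.94 / 2.24 = 0.866071 m/s

0.866071 m/s


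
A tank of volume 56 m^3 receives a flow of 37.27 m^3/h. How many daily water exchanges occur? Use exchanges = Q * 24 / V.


Daily flow volume = 37.27 m^3/h * 24 h = 894.48 m^3/day
Exchanges = daily flow / tank volume = 894.48 / 56 = 15.9729 exchanges/day

15.9729 exchanges/day


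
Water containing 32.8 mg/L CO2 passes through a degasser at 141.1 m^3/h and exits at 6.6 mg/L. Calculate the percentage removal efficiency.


CO2_out / CO2_in = 6.6 / 32.8 = 0.20121951
Fraction remaining = 0.20121951
efficiency = (1 - 0.20121951) * 100 = 79.878 %

79.878 %


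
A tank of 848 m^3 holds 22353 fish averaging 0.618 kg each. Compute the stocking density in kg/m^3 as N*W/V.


Total biomass = 22353 fish * 0.618 kg = 13814.154 kg
Density = total biomass / volume = 13814.154 / 848 = 16.2903 kg/m^3

16.2903 kg/m^3


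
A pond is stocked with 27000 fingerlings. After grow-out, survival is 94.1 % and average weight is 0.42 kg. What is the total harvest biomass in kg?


Survivors = 27000 * 94.1/100 = 25407 fish
Harvest biomass = survivors * W_f = 25407 * 0.42 = 10670.94 kg

10670.94 kg


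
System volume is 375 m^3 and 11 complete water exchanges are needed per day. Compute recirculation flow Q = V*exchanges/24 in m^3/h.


Daily recirculation volume = 375 m^3 * 11 = 4125 m^3/day
Flow rate Q = daily volume / 24 h = 4125 / 24 = 171.875 m^3/h

171.875 m^3/h


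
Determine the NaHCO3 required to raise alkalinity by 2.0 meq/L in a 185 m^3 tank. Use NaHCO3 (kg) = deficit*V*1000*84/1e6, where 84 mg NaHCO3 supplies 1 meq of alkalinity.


Tank volume in L = 185 m^3 * 1000 = 185000 L
Total meq required = 2.0 meq/L * 185000 L = 370000 meq
NaHCO3 mass = 370000 meq * 84 mg/meq / 1e6 = 31.08 kg

31.08 kg


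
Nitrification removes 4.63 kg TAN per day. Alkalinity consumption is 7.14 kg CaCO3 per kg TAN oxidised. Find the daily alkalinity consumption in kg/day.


Alkalinity factor: 7.14 kg CaCO3 consumed per kg TAN nitrified
alk = 4.63 kg TAN * 7.14 = 33.0582 kg CaCO3/day

33.0582 kg CaCO3/day


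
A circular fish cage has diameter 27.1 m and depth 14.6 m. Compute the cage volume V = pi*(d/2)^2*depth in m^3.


r = d/2 = 27.1/2 = 13.55 m
Base area = pi*r^2 = pi*13.55^2 = 576.80427 m^2
Volume = 576.80427 * 14.6 = 8421.34 m^3

8421.34 m^3


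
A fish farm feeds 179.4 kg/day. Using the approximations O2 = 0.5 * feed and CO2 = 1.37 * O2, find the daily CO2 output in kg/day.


O2 = 179.4 * 0.5 = 89.7
CO2 = 89.7 * 1.37 = 122.889

122.889 kg/day


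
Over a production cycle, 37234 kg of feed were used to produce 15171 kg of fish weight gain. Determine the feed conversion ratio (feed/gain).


FCR = feed consumed / weight gained
FCR = 37234 kg / 15171 kg = 2.45429

2.45429


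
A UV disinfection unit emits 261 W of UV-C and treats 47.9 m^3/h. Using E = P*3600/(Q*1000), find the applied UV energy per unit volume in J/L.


Energy delivered per hour = 261 W * 3600 s = 939600 J/h
Volume treated per hour = 47.9 m^3/h * 1000 = 47900 L/h
dose = 939600 / 47900 = 19.6159 J/L

19.6159 J/L


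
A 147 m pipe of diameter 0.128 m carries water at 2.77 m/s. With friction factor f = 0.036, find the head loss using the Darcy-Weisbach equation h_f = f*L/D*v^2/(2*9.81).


v^2 = 2.77^2 = 7.6729 m^2/s^2
L/D = 147/0.128 = 1148.4375
h_f = f*(L/D)*v^2/(2g) = 0.036 * 1148.4375 * 7.6729 / 19.62 = 16.1685 m

16.1685 m


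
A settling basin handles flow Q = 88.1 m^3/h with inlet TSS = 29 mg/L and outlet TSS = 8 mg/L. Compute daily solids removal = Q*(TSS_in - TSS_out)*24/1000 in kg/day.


Concentration drop: TSS_in - TSS_out = 29 - 8 = 21 mg/L
Hourly solids removed = Q * dTSS = 88.1 m^3/h * 21 mg/L = 1850.1 g/h  (m^3/h * mg/L = g/h)
Daily solids removed = 1850.1 * 24 = 44402.4 g/day
Convert g to kg: 44402.4 / 1000 = 44.4024 kg/day

44.4024 kg/day


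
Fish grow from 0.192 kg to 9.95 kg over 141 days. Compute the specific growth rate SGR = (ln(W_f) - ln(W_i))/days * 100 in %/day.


ln(W_f) = ln(9.95) = 2.2975726
ln(W_i) = ln(0.192) = -1.6502599
ln(W_f) - ln(W_i) = 2.2975726 - -1.6502599 = 3.9478325
SGR = 3.9478325 / 141 * 100 = 2.79988 %/day

2.79988 %/day


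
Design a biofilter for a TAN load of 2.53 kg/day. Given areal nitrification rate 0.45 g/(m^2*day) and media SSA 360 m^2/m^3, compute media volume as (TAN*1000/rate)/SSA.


A = 2.53*1000 / 0.45 = 5622.2222 m^2
V = 5622.2222 / 360 = 15.6173

15.6173 m^3


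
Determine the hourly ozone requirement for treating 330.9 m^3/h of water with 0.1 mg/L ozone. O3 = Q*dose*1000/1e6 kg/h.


O3 demand (mg/h) = Q * dose * 1000 = 330.9 * 0.1 * 1000 = 33090 mg/h
Convert mg to kg: 33090 / 1e6 = 0.03309 kg/h

0.03309 kg/h


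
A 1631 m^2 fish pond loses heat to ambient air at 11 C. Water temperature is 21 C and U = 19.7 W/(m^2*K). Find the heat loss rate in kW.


Temperature difference dT = 21 - 11 = 10 K
Heat loss (W) = U * A * dT = 19.7 * 1631 * 10 = 321307 W
Convert to kW: 321307 / 1000 = 321.307 kW

321.307 kW


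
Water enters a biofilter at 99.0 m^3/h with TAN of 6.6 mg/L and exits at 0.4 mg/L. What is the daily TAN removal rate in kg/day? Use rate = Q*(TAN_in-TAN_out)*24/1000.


Concentration drop: TAN_in - TAN_out = 6.6 - 0.4 = 6.2 mg/L
Hourly TAN removed = Q * dTAN = 99.0 m^3/h * 6.2 mg/L = 613.8 g/h  (m^3/h * mg/L = g/h)
Daily TAN removed = 613.8 * 24 = 14731.2 g/day
Convert to kg/day: 14731.2 / 1000 = 14.7312 kg/day

14.7312 kg/day


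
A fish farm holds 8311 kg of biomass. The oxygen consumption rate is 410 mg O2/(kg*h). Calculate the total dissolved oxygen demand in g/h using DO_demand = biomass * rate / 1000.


Total O2 consumption (mg/h) = 8311 kg * 410 mg/(kg*h) = 3407510 mg/h
Convert to g/h: 3407510 / 1000 = 3407.51 g/h

3407.51 g/h


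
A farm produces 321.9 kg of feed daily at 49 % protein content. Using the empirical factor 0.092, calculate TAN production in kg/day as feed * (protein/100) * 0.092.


Protein in feed = 321.9 * 49/100 = 157.731 kg/day
TAN = protein * 0.092 = 157.731 * 0.092 = 14.511252 kg/day

14.511252 kg/day


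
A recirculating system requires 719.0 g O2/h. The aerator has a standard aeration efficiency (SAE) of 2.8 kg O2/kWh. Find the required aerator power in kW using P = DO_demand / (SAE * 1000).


SAE in g O2/kWh = 2.8 * 1000 = 2800 g/kWh
P = DO_demand / SAE_g = 719.0 / 2800 = 0.256786 kW

0.256786 kW


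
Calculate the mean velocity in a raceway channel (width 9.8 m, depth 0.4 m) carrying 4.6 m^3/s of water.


Cross-sectional area = W * d = 9.8 * 0.4 = 3.92 m^2
Velocity = Q / A = 4.6 / 3.92 = 1.17347 m/s

1.17347 m/s


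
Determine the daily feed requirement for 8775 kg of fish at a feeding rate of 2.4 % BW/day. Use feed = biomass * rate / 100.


Feeding rate fraction = 2.4% / 100 = 0.024
Daily feed = 8775 kg * 0.024 = 210.6 kg/day

210.6 kg/day


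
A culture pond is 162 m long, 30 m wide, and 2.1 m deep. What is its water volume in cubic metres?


Base area = L * W = 162 * 30 = 4860 m^2
Volume = area * depth = 4860 * 2.1 = 10206 m^3

10206 m^3


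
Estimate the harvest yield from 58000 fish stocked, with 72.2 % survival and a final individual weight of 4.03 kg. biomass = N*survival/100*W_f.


Survivors = 58000 * 72.2/100 = 41876 fish
Harvest biomass = survivors * W_f = 41876 * 4.03 = 168760.28 kg

168760.28 kg


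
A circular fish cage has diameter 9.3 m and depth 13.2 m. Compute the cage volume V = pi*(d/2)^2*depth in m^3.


r = d/2 = 9.3/2 = 4.65 m
Base area = pi*r^2 = pi*4.65^2 = 67.929087 m^2
Volume = 67.929087 * 13.2 = 896.664 m^3

896.664 m^3


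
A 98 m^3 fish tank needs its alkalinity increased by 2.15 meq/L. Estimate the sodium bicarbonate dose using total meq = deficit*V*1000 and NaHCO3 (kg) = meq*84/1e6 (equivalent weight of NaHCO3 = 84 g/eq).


Tank volume in L = 98 m^3 * 1000 = 98000 L
Total meq required = 2.15 meq/L * 98000 L = 210700 meq
NaHCO3 mass = 210700 meq * 84 mg/meq / 1e6 = 17.6988 kg

17.6988 kg


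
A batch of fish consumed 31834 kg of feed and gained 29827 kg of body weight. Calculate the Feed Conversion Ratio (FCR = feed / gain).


FCR = feed consumed / weight gained
FCR = 31834 kg / 29827 kg = 1.06729

1.06729


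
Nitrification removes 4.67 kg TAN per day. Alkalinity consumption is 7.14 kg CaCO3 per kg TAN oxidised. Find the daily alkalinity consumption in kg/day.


Alkalinity factor: 7.14 kg CaCO3 consumed per kg TAN nitrified
alk = 4.67 kg TAN * 7.14 = 33.3438 kg CaCO3/day

33.3438 kg CaCO3/day


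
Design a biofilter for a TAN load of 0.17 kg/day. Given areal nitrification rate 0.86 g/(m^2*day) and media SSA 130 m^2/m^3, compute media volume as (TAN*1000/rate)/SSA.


A = 0.17*1000 / 0.86 = 197.67442 m^2
V = 197.67442 / 130 = 1.52057

1.52057 m^3


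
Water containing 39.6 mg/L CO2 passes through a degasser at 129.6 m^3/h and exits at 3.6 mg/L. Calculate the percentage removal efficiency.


CO2_out / CO2_in = 3.6 / 39.6 = 0.090909091
Fraction remaining = 0.090909091
efficiency = (1 - 0.090909091) * 100 = 90.9091 %

90.9091 %


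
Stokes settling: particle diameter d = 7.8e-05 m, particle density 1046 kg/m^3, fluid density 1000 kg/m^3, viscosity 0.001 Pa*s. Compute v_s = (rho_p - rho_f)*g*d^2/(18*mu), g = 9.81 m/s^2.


Density difference: rho_p - rho_f = 1046 - 1000 = 46 kg/m^3
d^2 = (7.8e-05)^2 = 6.084e-09 m^2
Numerator = (rho_p - rho_f) * g * d^2 = 46 * 9.81 * 6.084e-09 = 2.7454658e-06
Denominator = 18 * mu = 18 * 0.001 = 0.018
v_s = 2.7454658e-06 / 0.018 = 1.52526e-04 m/s
Check: Re = rho_f * v_s * d / mu = 1000 * 1.52526e-04 * 7.8e-05 / 0.001 = 0.0119 < 1, so Stokes' law applies.

1.52526e-04 m/s


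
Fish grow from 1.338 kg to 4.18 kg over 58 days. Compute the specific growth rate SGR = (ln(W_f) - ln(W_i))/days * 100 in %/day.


ln(W_f) = ln(4.18) = 1.4303112
ln(W_i) = ln(1.338) = 0.29117596
ln(W_f) - ln(W_i) = 1.4303112 - 0.29117596 = 1.1391352
SGR = 1.1391352 / 58 * 100 = 1.96403 %/day

1.96403 %/day


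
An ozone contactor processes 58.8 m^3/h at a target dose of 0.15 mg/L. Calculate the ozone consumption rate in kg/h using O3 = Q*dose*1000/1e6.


O3 demand (mg/h) = Q * dose * 1000 = 58.8 * 0.15 * 1000 = 8820 mg/h
Convert mg to kg: 8820 / 1e6 = 0.00882 kg/h

0.00882 kg/h


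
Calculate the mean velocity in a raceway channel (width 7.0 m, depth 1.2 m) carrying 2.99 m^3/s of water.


Cross-sectional area = W * d = 7.0 * 1.2 = 8.4 m^2
Velocity = Q / A = 2.99 / 8.4 = 0.355952 m/s

0.355952 m/s


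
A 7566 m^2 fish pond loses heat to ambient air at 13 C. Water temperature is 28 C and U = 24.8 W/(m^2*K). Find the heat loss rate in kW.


Temperature difference dT = 28 - 13 = 15 K
Heat loss (W) = U * A * dT = 24.8 * 7566 * 15 = 2814552 W
Convert to kW: 2814552 / 1000 = 2814.552 kW

2814.552 kW


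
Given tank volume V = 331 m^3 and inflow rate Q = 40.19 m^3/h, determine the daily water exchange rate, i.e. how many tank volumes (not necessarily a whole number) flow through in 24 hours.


Daily flow volume = 40.19 m^3/h * 24 h = 964.56 m^3/day
Exchanges = daily flow / tank volume = 964.56 / 331 = 2.91408 exchanges/day

2.91408 exchanges/day


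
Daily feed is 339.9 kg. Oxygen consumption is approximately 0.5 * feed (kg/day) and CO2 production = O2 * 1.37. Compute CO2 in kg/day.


O2 = 339.9 * 0.5 = 169.95
CO2 = 169.95 * 1.37 = 232.8315

232.8315 kg/day


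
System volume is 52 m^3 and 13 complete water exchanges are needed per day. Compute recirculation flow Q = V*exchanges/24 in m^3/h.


Daily recirculation volume = 52 m^3 * 13 = 676 m^3/day
Flow rate Q = daily volume / 24 h = 676 / 24 = 28.1667 m^3/h

28.1667 m^3/h


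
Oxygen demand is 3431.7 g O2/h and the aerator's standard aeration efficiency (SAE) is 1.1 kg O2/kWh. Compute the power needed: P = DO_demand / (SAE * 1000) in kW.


SAE in g O2/kWh = 1.1 * 1000 = 1100 g/kWh
P = DO_demand / SAE_g = 3431.7 / 1100 = 3.11973 kW

3.11973 kW


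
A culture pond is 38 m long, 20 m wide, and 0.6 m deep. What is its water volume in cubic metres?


Base area = L * W = 38 * 20 = 760 m^2
Volume = area * depth = 760 * 0.6 = 456 m^3

456 m^3


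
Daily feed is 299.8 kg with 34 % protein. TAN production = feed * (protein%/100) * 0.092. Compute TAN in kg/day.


Protein in feed = 299.8 * 34/100 = 101.932 kg/day
TAN = protein * 0.092 = 101.932 * 0.092 = 9.377744 kg/day

9.377744 kg/day


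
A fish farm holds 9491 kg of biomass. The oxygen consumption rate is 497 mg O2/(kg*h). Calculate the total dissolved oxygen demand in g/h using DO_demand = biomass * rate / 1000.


Total O2 consumption (mg/h) = 9491 kg * 497 mg/(kg*h) = 4717027 mg/h
Convert to g/h: 4717027 / 1000 = 4717.027 g/h

4717.027 g/h


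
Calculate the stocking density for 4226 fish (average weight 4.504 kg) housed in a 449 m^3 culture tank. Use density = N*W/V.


Total biomass = 4226 fish * 4.504 kg = 19033.904 kg
Density = total biomass / volume = 19033.904 / 449 = 42.3918 kg/m^3

42.3918 kg/m^3


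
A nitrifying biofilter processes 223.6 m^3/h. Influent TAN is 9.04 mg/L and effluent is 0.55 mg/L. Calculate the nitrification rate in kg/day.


Concentration drop: TAN_in - TAN_out = 9.04 - 0.55 = 8.49 mg/L
Hourly TAN removed = Q * dTAN = 223.6 m^3/h * 8.49 mg/L = 1898.364 g/h  (m^3/h * mg/L = g/h)
Daily TAN removed = 1898.364 * 24 = 45560.736 g/day
Convert to kg/day: 45560.736 / 1000 = 45.560736 kg/day

45.560736 kg/day


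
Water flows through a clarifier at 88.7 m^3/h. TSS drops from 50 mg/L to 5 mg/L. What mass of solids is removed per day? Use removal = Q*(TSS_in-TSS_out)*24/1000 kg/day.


Concentration drop: TSS_in - TSS_out = 50 - 5 = 45 mg/L
Hourly solids removed = Q * dTSS = 88.7 m^3/h * 45 mg/L = 3991.5 g/h  (m^3/h * mg/L = g/h)
Daily solids removed = 3991.5 * 24 = 95796 g/day
Convert g to kg: 95796 / 1000 = 95.796 kg/day

95.796 kg/day


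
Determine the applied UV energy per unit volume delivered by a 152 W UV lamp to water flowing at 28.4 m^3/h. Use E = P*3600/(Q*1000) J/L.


Energy delivered per hour = 152 W * 3600 s = 547200 J/h
Volume treated per hour = 28.4 m^3/h * 1000 = 28400 L/h
dose = 547200 / 28400 = 19.2676 J/L

19.2676 J/L


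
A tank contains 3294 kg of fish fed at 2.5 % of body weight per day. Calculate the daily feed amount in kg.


Feeding rate fraction = 2.5% / 100 = 0.025
Daily feed = 3294 kg * 0.025 = 82.35 kg/day

82.35 kg/day


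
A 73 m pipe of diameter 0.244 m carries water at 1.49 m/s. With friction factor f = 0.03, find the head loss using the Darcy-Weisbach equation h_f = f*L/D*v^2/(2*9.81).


v^2 = 1.49^2 = 2.2201 m^2/s^2
L/D = 73/0.244 = 299.18033
h_f = f*(L/D)*v^2/(2g) = 0.03 * 299.18033 * 2.2201 / 19.62 = 1.01561 m

1.01561 m


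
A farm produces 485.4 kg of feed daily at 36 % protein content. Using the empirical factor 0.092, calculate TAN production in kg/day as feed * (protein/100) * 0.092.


Protein in feed = 485.4 * 36/100 = 174.744 kg/day
TAN = protein * 0.092 = 174.744 * 0.092 = 16.076448 kg/day

16.076448 kg/day


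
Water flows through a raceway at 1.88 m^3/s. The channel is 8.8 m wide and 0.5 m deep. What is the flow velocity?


Cross-sectional area = W * d = 8.8 * 0.5 = 4.4 m^2
Velocity = Q / A = 1.88 / 4.4 = 0.427273 m/s

0.427273 m/s


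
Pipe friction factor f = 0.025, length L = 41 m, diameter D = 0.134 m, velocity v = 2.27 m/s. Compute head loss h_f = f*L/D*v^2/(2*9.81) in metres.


v^2 = 2.27^2 = 5.1529 m^2/s^2
L/D = 41/0.134 = 305.97015
h_f = f*(L/D)*v^2/(2g) = 0.025 * 305.97015 * 5.1529 / 19.62 = 2.00896 m

2.00896 m


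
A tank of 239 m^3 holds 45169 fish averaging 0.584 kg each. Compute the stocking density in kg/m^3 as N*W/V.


Total biomass = 45169 fish * 0.584 kg = 26378.696 kg
Density = total biomass / volume = 26378.696 / 239 = 110.371 kg/m^3

110.371 kg/m^3


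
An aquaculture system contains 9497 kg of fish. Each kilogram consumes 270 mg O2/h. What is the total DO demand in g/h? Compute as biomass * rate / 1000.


Total O2 consumption (mg/h) = 9497 kg * 270 mg/(kg*h) = 2564190 mg/h
Convert to g/h: 2564190 / 1000 = 2564.19 g/h

2564.19 g/h


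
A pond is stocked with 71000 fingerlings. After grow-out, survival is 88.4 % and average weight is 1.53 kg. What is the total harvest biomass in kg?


Survivors = 71000 * 88.4/100 = 62764 fish
Harvest biomass = survivors * W_f = 62764 * 1.53 = 96028.92 kg

96028.92 kg


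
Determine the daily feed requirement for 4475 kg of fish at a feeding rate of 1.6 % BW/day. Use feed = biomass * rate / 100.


Feeding rate fraction = 1.6% / 100 = 0.016
Daily feed = 4475 kg * 0.016 = 71.6 kg/day

71.6 kg/day


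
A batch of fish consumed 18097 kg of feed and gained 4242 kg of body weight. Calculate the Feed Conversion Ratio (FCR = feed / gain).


FCR = feed consumed / weight gained
FCR = 18097 kg / 4242 kg = 4.26615

4.26615


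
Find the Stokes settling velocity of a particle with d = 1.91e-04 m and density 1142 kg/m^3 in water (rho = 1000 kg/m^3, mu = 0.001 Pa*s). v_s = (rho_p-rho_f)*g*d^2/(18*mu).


Density difference: rho_p - rho_f = 1142 - 1000 = 142 kg/m^3
d^2 = (1.91e-04)^2 = 3.6481e-08 m^2
Numerator = (rho_p - rho_f) * g * d^2 = 142 * 9.81 * 3.6481e-08 = 5.0818763e-05
Denominator = 18 * mu = 18 * 0.001 = 0.018
v_s = 5.0818763e-05 / 0.018 = 0.00282326 m/s
Check: Re = rho_f * v_s * d / mu = 1000 * 0.00282326 * 1.91e-04 / 0.001 = 0.539 < 1, so Stokes' law applies.

0.00282326 m/s


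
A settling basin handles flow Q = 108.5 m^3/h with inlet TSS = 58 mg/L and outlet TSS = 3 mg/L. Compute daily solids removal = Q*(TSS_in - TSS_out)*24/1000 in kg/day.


Concentration drop: TSS_in - TSS_out = 58 - 3 = 55 mg/L
Hourly solids removed = Q * dTSS = 108.5 m^3/h * 55 mg/L = 5967.5 g/h  (m^3/h * mg/L = g/h)
Daily solids removed = 5967.5 * 24 = 143220 g/day
Convert g to kg: 143220 / 1000 = 143.22 kg/day

143.22 kg/day


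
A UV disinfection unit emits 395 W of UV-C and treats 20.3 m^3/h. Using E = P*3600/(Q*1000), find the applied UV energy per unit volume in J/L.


Energy delivered per hour = 395 W * 3600 s = 1422000 J/h
Volume treated per hour = 20.3 m^3/h * 1000 = 20300 L/h
dose = 1422000 / 20300 = 70.0493 J/L

70.0493 J/L


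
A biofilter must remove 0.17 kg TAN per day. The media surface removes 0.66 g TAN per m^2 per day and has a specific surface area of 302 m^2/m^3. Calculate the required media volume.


A = 0.17*1000 / 0.66 = 257.57576 m^2
V = 257.57576 / 302 = 0.8529

0.8529 m^3


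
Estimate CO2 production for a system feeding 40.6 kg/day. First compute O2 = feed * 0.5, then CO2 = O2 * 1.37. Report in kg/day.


O2 = 40.6 * 0.5 = 20.3
CO2 = 20.3 * 1.37 = 27.811

27.811 kg/day


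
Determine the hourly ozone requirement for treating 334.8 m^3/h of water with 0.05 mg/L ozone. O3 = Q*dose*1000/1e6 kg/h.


O3 demand (mg/h) = Q * dose * 1000 = 334.8 * 0.05 * 1000 = 16740 mg/h
Convert mg to kg: 16740 / 1e6 = 0.01674 kg/h

0.01674 kg/h


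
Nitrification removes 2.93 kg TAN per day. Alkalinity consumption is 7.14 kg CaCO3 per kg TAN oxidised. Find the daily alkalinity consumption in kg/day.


Alkalinity factor: 7.14 kg CaCO3 consumed per kg TAN nitrified
alk = 2.93 kg TAN * 7.14 = 20.9202 kg CaCO3/day

20.9202 kg CaCO3/day


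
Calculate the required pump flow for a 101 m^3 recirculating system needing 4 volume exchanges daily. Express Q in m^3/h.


Daily recirculation volume = 101 m^3 * 4 = 404 m^3/day
Flow rate Q = daily volume / 24 h = 404 / 24 = 16.8333 m^3/h

16.8333 m^3/h


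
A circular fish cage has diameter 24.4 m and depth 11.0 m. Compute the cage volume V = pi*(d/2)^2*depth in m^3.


r = d/2 = 24.4/2 = 12.2 m
Base area = pi*r^2 = pi*12.2^2 = 467.59465 m^2
Volume = 467.59465 * 11.0 = 5143.54 m^3

5143.54 m^3


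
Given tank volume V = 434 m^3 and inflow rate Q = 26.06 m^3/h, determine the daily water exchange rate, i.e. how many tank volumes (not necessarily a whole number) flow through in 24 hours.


Daily flow volume = 26.06 m^3/h * 24 h = 625.44 m^3/day
Exchanges = daily flow / tank volume = 625.44 / 434 = 1.44111 exchanges/day

1.44111 exchanges/day


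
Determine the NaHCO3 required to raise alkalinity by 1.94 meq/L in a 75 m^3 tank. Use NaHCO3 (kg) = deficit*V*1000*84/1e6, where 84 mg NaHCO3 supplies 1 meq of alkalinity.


Tank volume in L = 75 m^3 * 1000 = 75000 L
Total meq required = 1.94 meq/L * 75000 L = 145500 meq
NaHCO3 mass = 145500 meq * 84 mg/meq / 1e6 = 12.222 kg

12.222 kg


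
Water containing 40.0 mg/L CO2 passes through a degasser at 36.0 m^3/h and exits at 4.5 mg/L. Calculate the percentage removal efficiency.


CO2_out / CO2_in = 4.5 / 40.0 = 0.1125
Fraction remaining = 0.1125
efficiency = (1 - 0.1125) * 100 = 88.75 %

88.75 %


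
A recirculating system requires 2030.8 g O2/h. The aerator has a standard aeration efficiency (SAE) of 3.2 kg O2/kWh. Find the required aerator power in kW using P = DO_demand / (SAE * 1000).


SAE in g O2/kWh = 3.2 * 1000 = 3200 g/kWh
P = DO_demand / SAE_g = 2030.8 / 3200 = 0.634625 kW

0.634625 kW


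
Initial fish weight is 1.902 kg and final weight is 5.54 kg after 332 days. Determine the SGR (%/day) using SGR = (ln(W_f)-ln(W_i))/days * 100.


ln(W_f) = ln(5.54) = 1.7119945
ln(W_i) = ln(1.902) = 0.64290596
ln(W_f) - ln(W_i) = 1.7119945 - 0.64290596 = 1.0690885
SGR = 1.0690885 / 332 * 100 = 0.322015 %/day

0.322015 %/day


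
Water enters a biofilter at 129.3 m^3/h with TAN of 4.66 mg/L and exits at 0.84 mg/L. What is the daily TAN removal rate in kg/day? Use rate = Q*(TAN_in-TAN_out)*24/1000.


Concentration drop: TAN_in - TAN_out = 4.66 - 0.84 = 3.82 mg/L
Hourly TAN removed = Q * dTAN = 129.3 m^3/h * 3.82 mg/L = 493.926 g/h  (m^3/h * mg/L = g/h)
Daily TAN removed = 493.926 * 24 = 11854.224 g/day
Convert to kg/day: 11854.224 / 1000 = 11.854224 kg/day

11.854224 kg/day


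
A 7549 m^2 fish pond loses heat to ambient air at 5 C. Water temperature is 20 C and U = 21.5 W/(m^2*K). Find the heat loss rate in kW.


Temperature difference dT = 20 - 5 = 15 K
Heat loss (W) = U * A * dT = 21.5 * 7549 * 15 = 2434552.5 W
Convert to kW: 2434552.5 / 1000 = 2434.5525 kW

2434.5525 kW


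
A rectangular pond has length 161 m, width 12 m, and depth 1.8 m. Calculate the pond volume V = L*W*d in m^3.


Base area = L * W = 161 * 12 = 1932 m^2
Volume = area * depth = 1932 * 1.8 = 3477.6 m^3

3477.6 m^3


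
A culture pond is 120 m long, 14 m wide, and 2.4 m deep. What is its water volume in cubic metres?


Base area = L * W = 120 * 14 = 1680 m^2
Volume = area * depth = 1680 * 2.4 = 4032 m^3

4032 m^3


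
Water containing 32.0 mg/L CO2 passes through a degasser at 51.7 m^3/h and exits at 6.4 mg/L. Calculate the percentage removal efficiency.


CO2_out / CO2_in = 6.4 / 32.0 = 0.2
Fraction remaining = 0.2
efficiency = (1 - 0.2) * 100 = 80 %

80 %


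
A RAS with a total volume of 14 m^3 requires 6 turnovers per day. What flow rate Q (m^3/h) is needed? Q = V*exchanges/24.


Daily recirculation volume = 14 m^3 * 6 = 84 m^3/day
Flow rate Q = daily volume / 24 h = 84 / 24 = 3.5 m^3/h

3.5 m^3/h


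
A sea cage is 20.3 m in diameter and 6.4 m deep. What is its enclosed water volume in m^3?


r = d/2 = 20.3/2 = 10.15 m
Base area = pi*r^2 = pi*10.15^2 = 323.65473 m^2
Volume = 323.65473 * 6.4 = 2071.39 m^3

2071.39 m^3


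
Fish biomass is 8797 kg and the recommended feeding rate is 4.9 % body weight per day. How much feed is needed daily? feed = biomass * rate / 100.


Feeding rate fraction = 4.9% / 100 = 0.049
Daily feed = 8797 kg * 0.049 = 431.053 kg/day

431.053 kg/day


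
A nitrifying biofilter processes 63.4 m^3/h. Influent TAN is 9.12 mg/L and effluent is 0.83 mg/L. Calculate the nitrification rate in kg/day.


Concentration drop: TAN_in - TAN_out = 9.12 - 0.83 = 8.29 mg/L
Hourly TAN removed = Q * dTAN = 63.4 m^3/h * 8.29 mg/L = 525.586 g/h  (m^3/h * mg/L = g/h)
Daily TAN removed = 525.586 * 24 = 12614.064 g/day
Convert to kg/day: 12614.064 / 1000 = 12.614064 kg/day

12.614064 kg/day


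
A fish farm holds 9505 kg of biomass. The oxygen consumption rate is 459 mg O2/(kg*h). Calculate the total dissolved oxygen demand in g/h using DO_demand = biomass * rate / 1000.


Total O2 consumption (mg/h) = 9505 kg * 459 mg/(kg*h) = 4362795 mg/h
Convert to g/h: 4362795 / 1000 = 4362.795 g/h

4362.795 g/h


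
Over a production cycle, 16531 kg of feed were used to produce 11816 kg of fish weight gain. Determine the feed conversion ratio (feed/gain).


FCR = feed consumed / weight gained
FCR = 16531 kg / 11816 kg = 1.39904

1.39904


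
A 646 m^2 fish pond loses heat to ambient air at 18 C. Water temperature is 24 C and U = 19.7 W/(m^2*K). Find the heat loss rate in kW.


Temperature difference dT = 24 - 18 = 6 K
Heat loss (W) = U * A * dT = 19.7 * 646 * 6 = 76357.2 W
Convert to kW: 76357.2 / 1000 = 76.3572 kW

76.3572 kW


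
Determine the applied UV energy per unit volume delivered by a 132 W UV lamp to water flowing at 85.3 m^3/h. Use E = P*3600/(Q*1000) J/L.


Energy delivered per hour = 132 W * 3600 s = 475200 J/h
Volume treated per hour = 85.3 m^3/h * 1000 = 85300 L/h
dose = 475200 / 85300 = 5.57093 J/L

5.57093 J/L


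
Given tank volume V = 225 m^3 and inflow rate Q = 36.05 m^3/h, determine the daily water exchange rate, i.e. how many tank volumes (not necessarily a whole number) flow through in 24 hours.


Daily flow volume = 36.05 m^3/h * 24 h = 865.2 m^3/day
Exchanges = daily flow / tank volume = 865.2 / 225 = 3.84533 exchanges/day

3.84533 exchanges/day


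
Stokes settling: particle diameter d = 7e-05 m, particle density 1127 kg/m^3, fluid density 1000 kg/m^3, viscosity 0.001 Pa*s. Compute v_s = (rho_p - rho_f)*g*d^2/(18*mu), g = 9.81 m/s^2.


Density difference: rho_p - rho_f = 1127 - 1000 = 127 kg/m^3
d^2 = (7e-05)^2 = 4.9e-09 m^2
Numerator = (rho_p - rho_f) * g * d^2 = 127 * 9.81 * 4.9e-09 = 6.104763e-06
Denominator = 18 * mu = 18 * 0.001 = 0.018
v_s = 6.104763e-06 / 0.018 = 3.39153e-04 m/s
Check: Re = rho_f * v_s * d / mu = 1000 * 3.39153e-04 * 7e-05 / 0.001 = 0.0237 < 1, so Stokes' law applies.

3.39153e-04 m/s


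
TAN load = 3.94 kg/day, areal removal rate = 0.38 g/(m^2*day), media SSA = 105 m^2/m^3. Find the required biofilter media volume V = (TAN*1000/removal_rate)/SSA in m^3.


A = 3.94*1000 / 0.38 = 10368.421 m^2
V = 10368.421 / 105 = 98.7469

98.7469 m^3


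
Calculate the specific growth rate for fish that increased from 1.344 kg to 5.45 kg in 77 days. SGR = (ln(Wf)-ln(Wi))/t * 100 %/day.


ln(W_f) = ln(5.45) = 1.6956156
ln(W_i) = ln(1.344) = 0.29565024
ln(W_f) - ln(W_i) = 1.6956156 - 0.29565024 = 1.3999654
SGR = 1.3999654 / 77 * 100 = 1.81814 %/day

1.81814 %/day


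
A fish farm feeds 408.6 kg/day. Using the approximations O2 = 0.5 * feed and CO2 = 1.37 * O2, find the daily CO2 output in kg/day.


O2 = 408.6 * 0.5 = 204.3
CO2 = 204.3 * 1.37 = 279.891

279.891 kg/day


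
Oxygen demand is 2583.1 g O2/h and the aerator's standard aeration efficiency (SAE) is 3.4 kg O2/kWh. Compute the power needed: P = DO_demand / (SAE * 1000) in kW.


SAE in g O2/kWh = 3.4 * 1000 = 3400 g/kWh
P = DO_demand / SAE_g = 2583.1 / 3400 = 0.759735 kW

0.759735 kW


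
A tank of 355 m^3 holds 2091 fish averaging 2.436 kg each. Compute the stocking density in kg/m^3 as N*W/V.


Total biomass = 2091 fish * 2.436 kg = 5093.676 kg
Density = total biomass / volume = 5093.676 / 355 = 14.3484 kg/m^3

14.3484 kg/m^3


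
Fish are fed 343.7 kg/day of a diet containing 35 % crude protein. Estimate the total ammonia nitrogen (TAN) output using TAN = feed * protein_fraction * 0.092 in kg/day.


Protein in feed = 343.7 * 35/100 = 120.295 kg/day
TAN = protein * 0.092 = 120.295 * 0.092 = 11.06714 kg/day

11.06714 kg/day


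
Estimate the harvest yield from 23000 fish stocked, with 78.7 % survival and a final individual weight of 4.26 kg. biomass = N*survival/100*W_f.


Survivors = 23000 * 78.7/100 = 18101 fish
Harvest biomass = survivors * W_f = 18101 * 4.26 = 77110.26 kg

77110.26 kg


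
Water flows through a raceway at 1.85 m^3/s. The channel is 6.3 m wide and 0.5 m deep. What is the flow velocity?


Cross-sectional area = W * d = 6.3 * 0.5 = 3.15 m^2
Velocity = Q / A = 1.85 / 3.15 = 0.587302 m/s

0.587302 m/s


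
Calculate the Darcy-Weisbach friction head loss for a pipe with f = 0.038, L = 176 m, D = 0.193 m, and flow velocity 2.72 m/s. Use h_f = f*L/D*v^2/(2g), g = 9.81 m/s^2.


v^2 = 2.72^2 = 7.3984 m^2/s^2
L/D = 176/0.193 = 911.9171
h_f = f*(L/D)*v^2/(2g) = 0.038 * 911.9171 * 7.3984 / 19.62 = 13.0671 m

13.0671 m


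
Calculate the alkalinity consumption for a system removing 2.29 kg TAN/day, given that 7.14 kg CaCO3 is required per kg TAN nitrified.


Alkalinity factor: 7.14 kg CaCO3 consumed per kg TAN nitrified
alk = 2.29 kg TAN * 7.14 = 16.3506 kg CaCO3/day

16.3506 kg CaCO3/day


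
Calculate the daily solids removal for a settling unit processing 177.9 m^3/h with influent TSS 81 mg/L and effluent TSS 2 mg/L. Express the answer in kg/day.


Concentration drop: TSS_in - TSS_out = 81 - 2 = 79 mg/L
Hourly solids removed = Q * dTSS = 177.9 m^3/h * 79 mg/L = 14054.1 g/h  (m^3/h * mg/L = g/h)
Daily solids removed = 14054.1 * 24 = 337298.4 g/day
Convert g to kg: 337298.4 / 1000 = 337.2984 kg/day

337.2984 kg/day


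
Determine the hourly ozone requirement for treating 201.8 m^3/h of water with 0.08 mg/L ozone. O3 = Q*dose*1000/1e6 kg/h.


O3 demand (mg/h) = Q * dose * 1000 = 201.8 * 0.08 * 1000 = 16144 mg/h
Convert mg to kg: 16144 / 1e6 = 0.016144 kg/h

0.016144 kg/h


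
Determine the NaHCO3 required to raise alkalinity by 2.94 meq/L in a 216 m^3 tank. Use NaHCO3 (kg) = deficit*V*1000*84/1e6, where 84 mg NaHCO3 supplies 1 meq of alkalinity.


Tank volume in L = 216 m^3 * 1000 = 216000 L
Total meq required = 2.94 meq/L * 216000 L = 635040 meq
NaHCO3 mass = 635040 meq * 84 mg/meq / 1e6 = 53.3434 kg

53.3434 kg


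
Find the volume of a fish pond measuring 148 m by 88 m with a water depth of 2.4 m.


Base area = L * W = 148 * 88 = 13024 m^2
Volume = area * depth = 13024 * 2.4 = 31257.6 m^3

31257.6 m^3


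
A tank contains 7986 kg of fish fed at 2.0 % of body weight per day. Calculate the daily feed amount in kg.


Feeding rate fraction = 2.0% / 100 = 0.02
Daily feed = 7986 kg * 0.02 = 159.72 kg/day

159.72 kg/day


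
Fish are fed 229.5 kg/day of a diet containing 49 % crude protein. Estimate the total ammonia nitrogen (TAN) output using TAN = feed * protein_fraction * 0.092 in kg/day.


Protein in feed = 229.5 * 49/100 = 112.455 kg/day
TAN = protein * 0.092 = 112.455 * 0.092 = 10.34586 kg/day

10.34586 kg/day


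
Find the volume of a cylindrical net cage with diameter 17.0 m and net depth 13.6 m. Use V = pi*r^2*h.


r = d/2 = 17.0/2 = 8.5 m
Base area = pi*r^2 = pi*8.5^2 = 226.98007 m^2
Volume = 226.98007 * 13.6 = 3086.93 m^3

3086.93 m^3


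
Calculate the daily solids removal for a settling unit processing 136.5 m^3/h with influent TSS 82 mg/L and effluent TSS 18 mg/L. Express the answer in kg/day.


Concentration drop: TSS_in - TSS_out = 82 - 18 = 64 mg/L
Hourly solids removed = Q * dTSS = 136.5 m^3/h * 64 mg/L = 8736 g/h  (m^3/h * mg/L = g/h)
Daily solids removed = 8736 * 24 = 209664 g/day
Convert g to kg: 209664 / 1000 = 209.664 kg/day

209.664 kg/day


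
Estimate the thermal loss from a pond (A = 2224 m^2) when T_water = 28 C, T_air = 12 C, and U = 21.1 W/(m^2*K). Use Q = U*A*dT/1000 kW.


Temperature difference dT = 28 - 12 = 16 K
Heat loss (W) = U * A * dT = 21.1 * 2224 * 16 = 750822.4 W
Convert to kW: 750822.4 / 1000 = 750.8224 kW

750.8224 kW


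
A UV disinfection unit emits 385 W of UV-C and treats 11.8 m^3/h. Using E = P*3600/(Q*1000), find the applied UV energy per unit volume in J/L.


Energy delivered per hour = 385 W * 3600 s = 1386000 J/h
Volume treated per hour = 11.8 m^3/h * 1000 = 11800 L/h
dose = 1386000 / 11800 = 117.458 J/L

117.458 J/L


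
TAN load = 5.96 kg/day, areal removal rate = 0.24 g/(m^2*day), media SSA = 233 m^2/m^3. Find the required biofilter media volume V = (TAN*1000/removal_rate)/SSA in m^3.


A = 5.96*1000 / 0.24 = 24833.333 m^2
V = 24833.333 / 233 = 106.581

106.581 m^3


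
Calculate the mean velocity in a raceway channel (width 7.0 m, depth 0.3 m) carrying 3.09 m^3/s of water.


Cross-sectional area = W * d = 7.0 * 0.3 = 2.1 m^2
Velocity = Q / A = 3.09 / 2.1 = 1.47143 m/s

1.47143 m/s
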